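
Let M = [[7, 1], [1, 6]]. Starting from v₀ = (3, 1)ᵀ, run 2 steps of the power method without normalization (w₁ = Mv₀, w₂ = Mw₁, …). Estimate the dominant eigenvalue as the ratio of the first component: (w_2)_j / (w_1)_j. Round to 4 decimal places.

w1 = Mv₀ = (22, 9)
w2 = Mw1 = (163, 76)
Ratio at component: 163 / 22 = 7.4091

λ ≈ 7.4091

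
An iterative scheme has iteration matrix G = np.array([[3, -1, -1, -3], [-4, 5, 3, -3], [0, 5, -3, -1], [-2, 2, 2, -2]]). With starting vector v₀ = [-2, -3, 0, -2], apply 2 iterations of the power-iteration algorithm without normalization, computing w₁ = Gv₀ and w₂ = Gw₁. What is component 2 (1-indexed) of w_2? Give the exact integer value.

-62

w1 = Gv₀ = (3·(-2) + (-1)·(-3) + (-1)·0 + (-3)·(-2); (-4)·(-2) + 5·(-3) + 3·0 + (-3)·(-2); 0·(-2) + 5·(-3) + (-3)·0 + (-1)·(-2); (-2)·(-2) + 2·(-3) + 2·0 + (-2)·(-2)) = (3, -1, -13, 2)
w2 = Gw1 = (3·3 + (-1)·(-1) + (-1)·(-13) + (-3)·2; (-4)·3 + 5·(-1) + 3·(-13) + (-3)·2; 0·3 + 5·(-1) + (-3)·(-13) + (-1)·2; (-2)·3 + 2·(-1) + 2·(-13) + (-2)·2) = (17, -62, 32, -38)
The requested component of w2 is -62.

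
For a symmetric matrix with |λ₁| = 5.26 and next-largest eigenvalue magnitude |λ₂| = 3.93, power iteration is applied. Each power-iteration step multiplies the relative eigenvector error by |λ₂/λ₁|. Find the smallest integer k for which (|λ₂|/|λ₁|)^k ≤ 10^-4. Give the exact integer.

|λ₂/λ₁| = 3.93/5.26 = 0.74715
Need k ≥ ln(10^-4) / ln(0.74715) = -9.2103 / -0.2915 ≈ 31.597
Smallest integer k satisfying the bound: 32

32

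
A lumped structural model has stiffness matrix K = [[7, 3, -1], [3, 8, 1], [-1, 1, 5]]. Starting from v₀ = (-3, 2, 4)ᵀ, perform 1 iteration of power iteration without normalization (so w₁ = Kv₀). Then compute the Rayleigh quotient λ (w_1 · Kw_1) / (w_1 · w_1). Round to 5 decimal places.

6.20235

w1 = Kv₀ = (7·(-3) + 3·2 + (-1)·4; 3·(-3) + 8·2 + 1·4; (-1)·(-3) + 1·2 + 5·4) = (-19, 11, 25)
Kw1 = (-125, 56, 155)
w1·Kw1 = (-19)·(-125) + 11·56 + 25·155 = 6866; w1·w1 = (-19)·(-19) + 11·11 + 25·25 = 1107
λ ≈ 6866/1107 = 6.20235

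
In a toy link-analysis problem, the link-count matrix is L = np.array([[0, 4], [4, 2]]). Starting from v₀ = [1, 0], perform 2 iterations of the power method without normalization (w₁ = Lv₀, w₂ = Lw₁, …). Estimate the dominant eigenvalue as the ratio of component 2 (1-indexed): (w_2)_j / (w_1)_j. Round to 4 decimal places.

w1 = Lv₀ = (0, 4)
w2 = Lw1 = (16, 8)
Ratio at component: 8 / 4 = 2.0000

2.0000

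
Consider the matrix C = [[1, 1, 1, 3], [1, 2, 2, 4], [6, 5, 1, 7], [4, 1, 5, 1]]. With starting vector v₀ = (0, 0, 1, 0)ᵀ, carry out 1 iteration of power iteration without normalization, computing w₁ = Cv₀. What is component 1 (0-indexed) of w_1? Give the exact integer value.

w1 = Cv₀ = (1·0 + 1·0 + 1·1 + 3·0; 1·0 + 2·0 + 2·1 + 4·0; 6·0 + 5·0 + 1·1 + 7·0; 4·0 + 1·0 + 5·1 + 1·0) = (1, 2, 1, 5)
The requested component of w1 is 2.

2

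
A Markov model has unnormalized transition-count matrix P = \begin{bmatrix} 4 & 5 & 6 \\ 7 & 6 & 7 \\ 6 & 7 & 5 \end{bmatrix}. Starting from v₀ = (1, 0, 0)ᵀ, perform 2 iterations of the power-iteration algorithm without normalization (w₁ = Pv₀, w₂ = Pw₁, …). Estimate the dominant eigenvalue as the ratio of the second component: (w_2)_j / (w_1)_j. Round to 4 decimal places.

λ ≈ 16.0000

w1 = Pv₀ = (4·1 + 5·0 + 6·0; 7·1 + 6·0 + 7·0; 6·1 + 7·0 + 5·0) = (4, 7, 6)
w2 = Pw1 = (4·4 + 5·7 + 6·6; 7·4 + 6·7 + 7·6; 6·4 + 7·7 + 5·6) = (87, 112, 103)
Ratio at component: 112 / 7 = 16.0000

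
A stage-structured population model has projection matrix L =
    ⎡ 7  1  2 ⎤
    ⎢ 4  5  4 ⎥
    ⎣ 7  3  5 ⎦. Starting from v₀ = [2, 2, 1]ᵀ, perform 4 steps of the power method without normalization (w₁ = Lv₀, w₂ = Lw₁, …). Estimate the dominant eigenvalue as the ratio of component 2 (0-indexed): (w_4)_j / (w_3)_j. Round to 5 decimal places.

w1 = Lv₀ = (18, 22, 25)
w2 = Lw1 = (198, 282, 317)
w3 = Lw2 = (2302, 3470, 3817)
w4 = Lw3 = (27218, 41826, 45609)
Ratio at component: 45609 / 3817 = 11.94891

11.94891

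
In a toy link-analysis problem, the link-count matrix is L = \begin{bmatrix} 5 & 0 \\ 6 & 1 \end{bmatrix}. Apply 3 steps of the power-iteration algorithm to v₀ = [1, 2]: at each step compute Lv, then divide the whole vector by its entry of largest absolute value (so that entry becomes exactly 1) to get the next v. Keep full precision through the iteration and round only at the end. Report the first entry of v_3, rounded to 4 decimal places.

Lv0 = (5.00000, 8.00000); divide by 8.00000 → v1 = (0.62500, 1.00000)
Lv1 = (3.12500, 4.75000); divide by 4.75000 → v2 = (0.65789, 1.00000)
Lv2 = (3.28947, 4.94737); divide by 4.94737 → v3 = (0.66489, 1.00000)
Requested entry of v3: 125/188 = 0.6649

0.6649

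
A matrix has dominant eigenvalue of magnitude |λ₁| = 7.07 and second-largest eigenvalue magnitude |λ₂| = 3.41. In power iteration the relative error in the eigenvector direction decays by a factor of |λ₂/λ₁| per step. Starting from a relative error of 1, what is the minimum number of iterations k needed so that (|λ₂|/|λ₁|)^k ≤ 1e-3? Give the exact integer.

10

|λ₂/λ₁| = 3.41/7.07 = 0.48232
Need k ≥ ln(1e-3) / ln(0.48232) = -6.9078 / -0.7291 ≈ 9.474
Smallest integer k satisfying the bound: 10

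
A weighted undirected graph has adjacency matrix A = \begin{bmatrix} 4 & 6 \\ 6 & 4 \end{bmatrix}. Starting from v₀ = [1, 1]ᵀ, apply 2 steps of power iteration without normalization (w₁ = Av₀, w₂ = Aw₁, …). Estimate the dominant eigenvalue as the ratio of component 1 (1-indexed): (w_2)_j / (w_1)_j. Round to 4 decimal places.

w1 = Av₀ = (4·1 + 6·1; 6·1 + 4·1) = (10, 10)
w2 = Aw1 = (4·10 + 6·10; 6·10 + 4·10) = (100, 100)
Ratio at component: 100 / 10 = 10.0000

λ ≈ 10.0000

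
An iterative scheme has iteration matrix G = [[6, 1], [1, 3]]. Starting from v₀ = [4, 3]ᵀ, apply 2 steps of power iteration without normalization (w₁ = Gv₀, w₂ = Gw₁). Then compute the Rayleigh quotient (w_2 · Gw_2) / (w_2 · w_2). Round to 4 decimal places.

λ ≈ 6.2868

w1 = Gv₀ = (27, 13)
w2 = Gw1 = (175, 66)
Gw2 = (1116, 373)
w2·Gw2 = 175·1116 + 66·373 = 219918; w2·w2 = 175·175 + 66·66 = 34981
λ ≈ 219918/34981 = 6.2868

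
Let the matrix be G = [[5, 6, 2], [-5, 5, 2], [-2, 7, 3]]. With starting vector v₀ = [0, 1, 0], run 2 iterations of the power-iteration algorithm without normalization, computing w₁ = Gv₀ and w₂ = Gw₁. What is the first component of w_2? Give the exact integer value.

w1 = Gv₀ = (5·0 + 6·1 + 2·0; (-5)·0 + 5·1 + 2·0; (-2)·0 + 7·1 + 3·0) = (6, 5, 7)
w2 = Gw1 = (5·6 + 6·5 + 2·7; (-5)·6 + 5·5 + 2·7; (-2)·6 + 7·5 + 3·7) = (74, 9, 44)
The requested component of w2 is 74.

74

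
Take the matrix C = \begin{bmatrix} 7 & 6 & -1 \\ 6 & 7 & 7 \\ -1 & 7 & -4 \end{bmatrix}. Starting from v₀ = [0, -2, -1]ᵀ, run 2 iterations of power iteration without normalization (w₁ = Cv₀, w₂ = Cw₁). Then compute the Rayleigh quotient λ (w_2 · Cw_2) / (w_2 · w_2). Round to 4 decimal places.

14.0906

w1 = Cv₀ = (7·0 + 6·(-2) + (-1)·(-1); 6·0 + 7·(-2) + 7·(-1); (-1)·0 + 7·(-2) + (-4)·(-1)) = (-11, -21, -10)
w2 = Cw1 = (7·(-11) + 6·(-21) + (-1)·(-10); 6·(-11) + 7·(-21) + 7·(-10); (-1)·(-11) + 7·(-21) + (-4)·(-10)) = (-193, -283, -96)
Cw2 = (-2953, -3811, -1404)
w2·Cw2 = (-193)·(-2953) + (-283)·(-3811) + (-96)·(-1404) = 1783226; w2·w2 = (-193)·(-193) + (-283)·(-283) + (-96)·(-96) = 126554
λ ≈ 1783226/126554 = 14.0906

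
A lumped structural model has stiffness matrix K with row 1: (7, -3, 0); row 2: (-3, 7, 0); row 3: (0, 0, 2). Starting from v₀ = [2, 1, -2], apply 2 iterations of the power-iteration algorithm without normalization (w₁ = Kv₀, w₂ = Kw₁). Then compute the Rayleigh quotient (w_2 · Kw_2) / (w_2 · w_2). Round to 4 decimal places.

w1 = Kv₀ = (7·2 + (-3)·1 + 0·(-2); (-3)·2 + 7·1 + 0·(-2); 0·2 + 0·1 + 2·(-2)) = (11, 1, -4)
w2 = Kw1 = (7·11 + (-3)·1 + 0·(-4); (-3)·11 + 7·1 + 0·(-4); 0·11 + 0·1 + 2·(-4)) = (74, -26, -8)
Kw2 = (596, -404, -16)
w2·Kw2 = 74·596 + (-26)·(-404) + (-8)·(-16) = 54736; w2·w2 = 74·74 + (-26)·(-26) + (-8)·(-8) = 6216
λ ≈ 54736/6216 = 8.8057

λ ≈ 8.8057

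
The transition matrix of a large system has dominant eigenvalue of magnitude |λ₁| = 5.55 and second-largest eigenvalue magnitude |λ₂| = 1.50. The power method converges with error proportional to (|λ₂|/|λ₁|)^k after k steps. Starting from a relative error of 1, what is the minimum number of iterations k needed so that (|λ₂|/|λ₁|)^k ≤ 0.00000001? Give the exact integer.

|λ₂/λ₁| = 1.50/5.55 = 0.27027
Need k ≥ ln(0.00000001) / ln(0.27027) = -18.4207 / -1.3083 ≈ 14.080
Smallest integer k satisfying the bound: 15

15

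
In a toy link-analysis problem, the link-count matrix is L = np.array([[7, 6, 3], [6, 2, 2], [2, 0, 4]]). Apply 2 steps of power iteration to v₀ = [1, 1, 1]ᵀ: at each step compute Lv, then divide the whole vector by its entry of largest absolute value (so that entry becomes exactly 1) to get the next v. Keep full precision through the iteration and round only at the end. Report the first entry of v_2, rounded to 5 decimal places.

Lv0 = (16.000000, 10.000000, 6.000000); divide by 16.000000 → v1 = (1.000000, 0.625000, 0.375000)
Lv1 = (11.875000, 8.000000, 3.500000); divide by 11.875000 → v2 = (1.000000, 0.673684, 0.294737)
Requested entry of v2: 190/190 = 1.00000

1.00000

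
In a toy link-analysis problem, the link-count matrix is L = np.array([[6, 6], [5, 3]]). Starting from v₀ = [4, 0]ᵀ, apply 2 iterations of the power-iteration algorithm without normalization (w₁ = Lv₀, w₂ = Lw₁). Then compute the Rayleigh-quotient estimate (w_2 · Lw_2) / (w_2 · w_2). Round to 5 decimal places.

10.16784

w1 = Lv₀ = (6·4 + 6·0; 5·4 + 3·0) = (24, 20)
w2 = Lw1 = (6·24 + 6·20; 5·24 + 3·20) = (264, 180)
Lw2 = (2664, 1860)
w2·Lw2 = 264·2664 + 180·1860 = 1038096; w2·w2 = 264·264 + 180·180 = 102096
λ ≈ 1038096/102096 = 10.16784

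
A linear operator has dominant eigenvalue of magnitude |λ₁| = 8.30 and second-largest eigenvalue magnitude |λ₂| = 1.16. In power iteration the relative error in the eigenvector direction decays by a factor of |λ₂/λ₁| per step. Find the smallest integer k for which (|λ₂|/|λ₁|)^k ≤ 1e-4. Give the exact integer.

5

|λ₂/λ₁| = 1.16/8.30 = 0.13976
Need k ≥ ln(1e-4) / ln(0.13976) = -9.2103 / -1.9678 ≈ 4.680
Smallest integer k satisfying the bound: 5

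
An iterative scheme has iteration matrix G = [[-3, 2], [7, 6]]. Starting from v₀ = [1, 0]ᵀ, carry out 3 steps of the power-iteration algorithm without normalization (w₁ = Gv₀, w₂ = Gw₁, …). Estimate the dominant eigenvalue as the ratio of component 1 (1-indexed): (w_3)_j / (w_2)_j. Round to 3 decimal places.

w1 = Gv₀ = ((-3)·1 + 2·0; 7·1 + 6·0) = (-3, 7)
w2 = Gw1 = ((-3)·(-3) + 2·7; 7·(-3) + 6·7) = (23, 21)
w3 = Gw2 = (-27, 287)
Ratio at component: -27 / 23 = -1.174

-1.174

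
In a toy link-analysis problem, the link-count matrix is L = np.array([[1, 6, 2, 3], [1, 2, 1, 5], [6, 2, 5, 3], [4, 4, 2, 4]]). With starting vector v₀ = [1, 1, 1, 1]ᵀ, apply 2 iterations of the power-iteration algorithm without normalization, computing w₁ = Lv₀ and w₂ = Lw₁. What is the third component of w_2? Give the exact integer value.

w1 = Lv₀ = (1·1 + 6·1 + 2·1 + 3·1; 1·1 + 2·1 + 1·1 + 5·1; 6·1 + 2·1 + 5·1 + 3·1; 4·1 + 4·1 + 2·1 + 4·1) = (12, 9, 16, 14)
w2 = Lw1 = (1·12 + 6·9 + 2·16 + 3·14; 1·12 + 2·9 + 1·16 + 5·14; 6·12 + 2·9 + 5·16 + 3·14; 4·12 + 4·9 + 2·16 + 4·14) = (140, 116, 212, 172)
The requested component of w2 is 212.

212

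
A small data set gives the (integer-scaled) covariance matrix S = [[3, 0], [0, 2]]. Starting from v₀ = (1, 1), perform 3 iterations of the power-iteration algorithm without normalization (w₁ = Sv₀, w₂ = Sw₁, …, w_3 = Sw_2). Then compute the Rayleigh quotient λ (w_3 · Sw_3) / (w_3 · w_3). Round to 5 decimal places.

2.91929

w1 = Sv₀ = (3·1 + 0·1; 0·1 + 2·1) = (3, 2)
w2 = Sw1 = (3·3 + 0·2; 0·3 + 2·2) = (9, 4)
w3 = Sw2 = (27, 8)
Sw3 = (81, 16)
w3·Sw3 = 27·81 + 8·16 = 2315; w3·w3 = 27·27 + 8·8 = 793
λ ≈ 2315/793 = 2.91929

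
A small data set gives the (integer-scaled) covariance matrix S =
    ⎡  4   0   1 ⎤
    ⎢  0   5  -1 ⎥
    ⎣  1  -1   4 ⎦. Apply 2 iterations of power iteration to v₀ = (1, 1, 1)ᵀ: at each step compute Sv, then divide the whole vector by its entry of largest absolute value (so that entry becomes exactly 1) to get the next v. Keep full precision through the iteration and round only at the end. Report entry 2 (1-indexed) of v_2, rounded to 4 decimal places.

Sv0 = (5.00000, 4.00000, 4.00000); divide by 5.00000 → v1 = (1.00000, 0.80000, 0.80000)
Sv1 = (4.80000, 3.20000, 3.40000); divide by 4.80000 → v2 = (1.00000, 0.66667, 0.70833)
Requested entry of v2: 16/24 = 0.6667

0.6667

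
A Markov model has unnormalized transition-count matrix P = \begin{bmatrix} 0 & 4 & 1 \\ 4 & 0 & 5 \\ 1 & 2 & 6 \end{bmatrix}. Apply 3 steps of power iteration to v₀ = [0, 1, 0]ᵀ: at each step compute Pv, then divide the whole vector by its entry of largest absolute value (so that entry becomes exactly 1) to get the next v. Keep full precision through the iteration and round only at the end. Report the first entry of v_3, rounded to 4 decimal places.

0.8000

Pv0 = (4.00000, 0.00000, 2.00000); divide by 4.00000 → v1 = (1.00000, 0.00000, 0.50000)
Pv1 = (0.50000, 6.50000, 4.00000); divide by 6.50000 → v2 = (0.07692, 1.00000, 0.61538)
Pv2 = (4.61538, 3.38462, 5.76923); divide by 5.76923 → v3 = (0.80000, 0.58667, 1.00000)
Requested entry of v3: 120/150 = 0.8000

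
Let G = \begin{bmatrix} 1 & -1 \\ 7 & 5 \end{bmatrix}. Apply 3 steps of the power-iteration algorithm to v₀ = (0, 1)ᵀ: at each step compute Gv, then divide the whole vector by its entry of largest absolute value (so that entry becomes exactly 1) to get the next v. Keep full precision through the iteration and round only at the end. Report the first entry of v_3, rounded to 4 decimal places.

Gv0 = (-1.00000, 5.00000); divide by 5.00000 → v1 = (-0.20000, 1.00000)
Gv1 = (-1.20000, 3.60000); divide by 3.60000 → v2 = (-0.33333, 1.00000)
Gv2 = (-1.33333, 2.66667); divide by 2.66667 → v3 = (-0.50000, 1.00000)
Requested entry of v3: -24/48 = -0.5000

-0.5000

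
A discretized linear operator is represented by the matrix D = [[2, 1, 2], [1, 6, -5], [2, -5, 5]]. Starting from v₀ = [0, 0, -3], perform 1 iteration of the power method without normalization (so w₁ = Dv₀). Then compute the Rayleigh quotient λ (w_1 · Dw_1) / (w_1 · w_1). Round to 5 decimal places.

λ ≈ 10.24074

w1 = Dv₀ = (2·0 + 1·0 + 2·(-3); 1·0 + 6·0 + (-5)·(-3); 2·0 + (-5)·0 + 5·(-3)) = (-6, 15, -15)
Dw1 = (-27, 159, -162)
w1·Dw1 = (-6)·(-27) + 15·159 + (-15)·(-162) = 4977; w1·w1 = (-6)·(-6) + 15·15 + (-15)·(-15) = 486
λ ≈ 4977/486 = 10.24074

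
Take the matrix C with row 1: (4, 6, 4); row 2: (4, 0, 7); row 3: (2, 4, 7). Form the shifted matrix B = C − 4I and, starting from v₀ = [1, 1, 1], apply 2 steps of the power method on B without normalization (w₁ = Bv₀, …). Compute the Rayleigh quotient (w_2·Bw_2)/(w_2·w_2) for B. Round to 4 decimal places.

μ ≈ 8.6449

B = C − 4I has rows (0, 6, 4); (4, -4, 7); (2, 4, 3)
w1 = Bv₀ = (0·1 + 6·1 + 4·1; 4·1 + (-4)·1 + 7·1; 2·1 + 4·1 + 3·1) = (10, 7, 9)
w2 = Bw1 = (0·10 + 6·7 + 4·9; 4·10 + (-4)·7 + 7·9; 2·10 + 4·7 + 3·9) = (78, 75, 75)
Bw2 = (750, 537, 681)
w2·Bw2 = 149850; w2·w2 = 17334; μ ≈ 149850/17334 = 8.6449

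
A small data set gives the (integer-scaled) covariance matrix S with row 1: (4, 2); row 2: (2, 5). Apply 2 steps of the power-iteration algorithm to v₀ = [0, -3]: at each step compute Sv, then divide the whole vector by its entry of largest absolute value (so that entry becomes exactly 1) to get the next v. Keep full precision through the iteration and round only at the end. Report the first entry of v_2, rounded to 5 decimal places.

Sv0 = (-6.000000, -15.000000); divide by -15.000000 → v1 = (0.400000, 1.000000)
Sv1 = (3.600000, 5.800000); divide by 5.800000 → v2 = (0.620690, 1.000000)
Requested entry of v2: -54/-87 = 0.62069

0.62069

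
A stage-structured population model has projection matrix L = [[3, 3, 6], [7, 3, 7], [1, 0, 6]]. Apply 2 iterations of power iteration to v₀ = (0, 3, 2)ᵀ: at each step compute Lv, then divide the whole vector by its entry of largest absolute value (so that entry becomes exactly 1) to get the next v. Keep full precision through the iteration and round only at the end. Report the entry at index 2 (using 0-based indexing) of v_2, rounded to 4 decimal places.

0.3100

Lv0 = (21.00000, 23.00000, 12.00000); divide by 23.00000 → v1 = (0.91304, 1.00000, 0.52174)
Lv1 = (8.86957, 13.04348, 4.04348); divide by 13.04348 → v2 = (0.68000, 1.00000, 0.31000)
Requested entry of v2: 93/300 = 0.3100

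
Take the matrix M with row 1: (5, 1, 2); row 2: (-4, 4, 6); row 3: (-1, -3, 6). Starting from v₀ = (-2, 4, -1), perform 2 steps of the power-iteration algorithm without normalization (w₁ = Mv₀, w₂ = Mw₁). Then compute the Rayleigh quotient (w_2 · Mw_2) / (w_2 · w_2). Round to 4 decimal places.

w1 = Mv₀ = (5·(-2) + 1·4 + 2·(-1); (-4)·(-2) + 4·4 + 6·(-1); (-1)·(-2) + (-3)·4 + 6·(-1)) = (-8, 18, -16)
w2 = Mw1 = (5·(-8) + 1·18 + 2·(-16); (-4)·(-8) + 4·18 + 6·(-16); (-1)·(-8) + (-3)·18 + 6·(-16)) = (-54, 8, -142)
Mw2 = (-546, -604, -822)
w2·Mw2 = (-54)·(-546) + 8·(-604) + (-142)·(-822) = 141376; w2·w2 = (-54)·(-54) + 8·8 + (-142)·(-142) = 23144
λ ≈ 141376/23144 = 6.1085

6.1085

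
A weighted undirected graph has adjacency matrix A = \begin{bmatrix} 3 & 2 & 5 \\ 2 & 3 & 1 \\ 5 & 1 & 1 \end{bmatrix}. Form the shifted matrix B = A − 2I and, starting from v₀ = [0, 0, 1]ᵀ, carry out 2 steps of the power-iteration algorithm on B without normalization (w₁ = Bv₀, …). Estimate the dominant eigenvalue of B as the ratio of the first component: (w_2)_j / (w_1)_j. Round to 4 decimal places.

0.4000

B = A − 2I has rows (1, 2, 5); (2, 1, 1); (5, 1, -1)
w1 = Bv₀ = (1·0 + 2·0 + 5·1; 2·0 + 1·0 + 1·1; 5·0 + 1·0 + (-1)·1) = (5, 1, -1)
w2 = Bw1 = (1·5 + 2·1 + 5·(-1); 2·5 + 1·1 + 1·(-1); 5·5 + 1·1 + (-1)·(-1)) = (2, 10, 27)
Ratio: 2/5 = 0.4000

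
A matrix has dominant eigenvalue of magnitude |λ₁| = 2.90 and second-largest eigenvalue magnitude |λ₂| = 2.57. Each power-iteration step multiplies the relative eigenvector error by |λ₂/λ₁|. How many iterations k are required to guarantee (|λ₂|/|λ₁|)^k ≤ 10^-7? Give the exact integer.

|λ₂/λ₁| = 2.57/2.90 = 0.88621
Need k ≥ ln(10^-7) / ln(0.88621) = -16.1181 / -0.1208 ≈ 133.423
Smallest integer k satisfying the bound: 134

134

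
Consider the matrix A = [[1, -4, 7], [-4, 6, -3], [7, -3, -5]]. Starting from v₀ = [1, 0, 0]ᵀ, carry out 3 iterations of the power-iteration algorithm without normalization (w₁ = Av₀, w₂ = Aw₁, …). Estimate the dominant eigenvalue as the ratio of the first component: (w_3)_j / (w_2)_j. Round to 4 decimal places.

w1 = Av₀ = (1·1 + (-4)·0 + 7·0; (-4)·1 + 6·0 + (-3)·0; 7·1 + (-3)·0 + (-5)·0) = (1, -4, 7)
w2 = Aw1 = (1·1 + (-4)·(-4) + 7·7; (-4)·1 + 6·(-4) + (-3)·7; 7·1 + (-3)·(-4) + (-5)·7) = (66, -49, -16)
w3 = Aw2 = (150, -510, 689)
Ratio at component: 150 / 66 = 2.2727

2.2727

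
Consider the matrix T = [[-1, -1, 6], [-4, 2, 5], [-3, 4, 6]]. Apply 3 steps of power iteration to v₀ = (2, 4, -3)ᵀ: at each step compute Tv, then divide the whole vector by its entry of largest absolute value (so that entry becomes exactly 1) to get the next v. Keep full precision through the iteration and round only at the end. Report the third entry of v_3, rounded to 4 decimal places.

0.3648

Tv0 = (-24.00000, -15.00000, -8.00000); divide by -24.00000 → v1 = (1.00000, 0.62500, 0.33333)
Tv1 = (0.37500, -1.08333, 1.50000); divide by 1.50000 → v2 = (0.25000, -0.72222, 1.00000)
Tv2 = (6.47222, 2.55556, 2.36111); divide by 6.47222 → v3 = (1.00000, 0.39485, 0.36481)
Requested entry of v3: -85/-233 = 0.3648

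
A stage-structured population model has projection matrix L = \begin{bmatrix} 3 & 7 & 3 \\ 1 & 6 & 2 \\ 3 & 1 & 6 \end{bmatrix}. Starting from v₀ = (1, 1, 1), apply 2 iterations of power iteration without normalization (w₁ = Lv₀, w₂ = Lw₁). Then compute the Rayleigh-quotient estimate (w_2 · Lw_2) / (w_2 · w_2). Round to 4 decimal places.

λ ≈ 10.1827

w1 = Lv₀ = (3·1 + 7·1 + 3·1; 1·1 + 6·1 + 2·1; 3·1 + 1·1 + 6·1) = (13, 9, 10)
w2 = Lw1 = (3·13 + 7·9 + 3·10; 1·13 + 6·9 + 2·10; 3·13 + 1·9 + 6·10) = (132, 87, 108)
Lw2 = (1329, 870, 1131)
w2·Lw2 = 132·1329 + 87·870 + 108·1131 = 373266; w2·w2 = 132·132 + 87·87 + 108·108 = 36657
λ ≈ 373266/36657 = 10.1827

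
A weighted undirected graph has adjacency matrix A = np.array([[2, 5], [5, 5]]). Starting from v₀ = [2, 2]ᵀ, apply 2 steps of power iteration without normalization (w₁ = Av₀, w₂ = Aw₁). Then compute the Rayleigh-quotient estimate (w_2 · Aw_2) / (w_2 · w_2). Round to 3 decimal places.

8.720

w1 = Av₀ = (2·2 + 5·2; 5·2 + 5·2) = (14, 20)
w2 = Aw1 = (2·14 + 5·20; 5·14 + 5·20) = (128, 170)
Aw2 = (1106, 1490)
w2·Aw2 = 128·1106 + 170·1490 = 394868; w2·w2 = 128·128 + 170·170 = 45284
λ ≈ 394868/45284 = 8.720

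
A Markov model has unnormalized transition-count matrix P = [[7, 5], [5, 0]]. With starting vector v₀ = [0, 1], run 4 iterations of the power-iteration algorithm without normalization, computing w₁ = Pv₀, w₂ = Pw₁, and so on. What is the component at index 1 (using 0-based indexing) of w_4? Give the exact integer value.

w1 = Pv₀ = (7·0 + 5·1; 5·0 + 0·1) = (5, 0)
w2 = Pw1 = (7·5 + 5·0; 5·5 + 0·0) = (35, 25)
w3 = Pw2 = (370, 175)
w4 = Pw3 = (3465, 1850)
The requested component of w4 is 1850.

1850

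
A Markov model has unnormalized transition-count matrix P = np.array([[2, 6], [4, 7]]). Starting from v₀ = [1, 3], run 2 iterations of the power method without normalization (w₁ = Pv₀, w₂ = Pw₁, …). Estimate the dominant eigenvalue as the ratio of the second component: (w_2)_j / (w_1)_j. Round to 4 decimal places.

λ ≈ 10.2000

w1 = Pv₀ = (20, 25)
w2 = Pw1 = (190, 255)
Ratio at component: 255 / 25 = 10.2000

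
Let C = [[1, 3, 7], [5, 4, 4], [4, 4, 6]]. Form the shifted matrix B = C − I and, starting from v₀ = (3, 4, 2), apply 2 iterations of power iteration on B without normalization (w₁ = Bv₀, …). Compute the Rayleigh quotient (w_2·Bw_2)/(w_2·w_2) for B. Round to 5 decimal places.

μ ≈ 11.88509

B = C − I has rows (0, 3, 7); (5, 3, 4); (4, 4, 5)
w1 = Bv₀ = (26, 35, 38)
w2 = Bw1 = (371, 387, 434)
Bw2 = (4199, 4752, 5202)
w2·Bw2 = 5654521; w2·w2 = 475766; μ ≈ 5654521/475766 = 11.88509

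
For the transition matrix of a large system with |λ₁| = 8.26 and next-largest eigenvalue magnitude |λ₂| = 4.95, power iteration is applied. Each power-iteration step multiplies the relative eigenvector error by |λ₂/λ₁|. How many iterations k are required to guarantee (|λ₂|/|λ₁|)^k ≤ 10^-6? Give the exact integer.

27

|λ₂/λ₁| = 4.95/8.26 = 0.59927
Need k ≥ ln(10^-6) / ln(0.59927) = -13.8155 / -0.5120 ≈ 26.981
Smallest integer k satisfying the bound: 27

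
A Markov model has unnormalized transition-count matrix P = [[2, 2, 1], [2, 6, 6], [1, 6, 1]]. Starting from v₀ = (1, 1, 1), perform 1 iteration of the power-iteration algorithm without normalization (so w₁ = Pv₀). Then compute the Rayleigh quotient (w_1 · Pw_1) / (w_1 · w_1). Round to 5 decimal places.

10.50526

w1 = Pv₀ = (2·1 + 2·1 + 1·1; 2·1 + 6·1 + 6·1; 1·1 + 6·1 + 1·1) = (5, 14, 8)
Pw1 = (46, 142, 97)
w1·Pw1 = 5·46 + 14·142 + 8·97 = 2994; w1·w1 = 5·5 + 14·14 + 8·8 = 285
λ ≈ 2994/285 = 10.50526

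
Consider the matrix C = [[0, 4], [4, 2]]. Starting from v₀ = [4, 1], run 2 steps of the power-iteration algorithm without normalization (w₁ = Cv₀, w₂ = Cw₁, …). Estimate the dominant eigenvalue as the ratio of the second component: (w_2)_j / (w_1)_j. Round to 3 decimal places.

2.889

w1 = Cv₀ = (0·4 + 4·1; 4·4 + 2·1) = (4, 18)
w2 = Cw1 = (0·4 + 4·18; 4·4 + 2·18) = (72, 52)
Ratio at component: 52 / 18 = 2.889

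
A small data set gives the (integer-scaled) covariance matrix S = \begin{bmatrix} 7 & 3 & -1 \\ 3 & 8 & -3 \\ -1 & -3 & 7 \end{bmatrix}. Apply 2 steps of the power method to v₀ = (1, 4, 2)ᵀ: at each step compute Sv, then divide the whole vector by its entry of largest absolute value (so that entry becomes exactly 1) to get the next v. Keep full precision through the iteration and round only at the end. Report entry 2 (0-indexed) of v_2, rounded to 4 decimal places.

Sv0 = (17.00000, 29.00000, 1.00000); divide by 29.00000 → v1 = (0.58621, 1.00000, 0.03448)
Sv1 = (7.06897, 9.65517, -3.34483); divide by 9.65517 → v2 = (0.73214, 1.00000, -0.34643)
Requested entry of v2: -97/280 = -0.3464

-0.3464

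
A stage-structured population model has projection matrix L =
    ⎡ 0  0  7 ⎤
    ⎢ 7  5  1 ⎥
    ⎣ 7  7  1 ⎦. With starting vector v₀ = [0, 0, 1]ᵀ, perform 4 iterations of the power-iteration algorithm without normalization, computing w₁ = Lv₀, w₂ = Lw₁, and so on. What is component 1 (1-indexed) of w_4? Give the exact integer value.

w1 = Lv₀ = (0·0 + 0·0 + 7·1; 7·0 + 5·0 + 1·1; 7·0 + 7·0 + 1·1) = (7, 1, 1)
w2 = Lw1 = (0·7 + 0·1 + 7·1; 7·7 + 5·1 + 1·1; 7·7 + 7·1 + 1·1) = (7, 55, 57)
w3 = Lw2 = (399, 381, 491)
w4 = Lw3 = (3437, 5189, 5951)
The requested component of w4 is 3437.

3437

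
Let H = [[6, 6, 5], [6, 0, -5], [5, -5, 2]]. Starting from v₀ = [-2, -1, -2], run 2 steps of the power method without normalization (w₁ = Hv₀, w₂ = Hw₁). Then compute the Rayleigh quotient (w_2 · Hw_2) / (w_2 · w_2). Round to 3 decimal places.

9.476

w1 = Hv₀ = (6·(-2) + 6·(-1) + 5·(-2); 6·(-2) + 0·(-1) + (-5)·(-2); 5·(-2) + (-5)·(-1) + 2·(-2)) = (-28, -2, -9)
w2 = Hw1 = (6·(-28) + 6·(-2) + 5·(-9); 6·(-28) + 0·(-2) + (-5)·(-9); 5·(-28) + (-5)·(-2) + 2·(-9)) = (-225, -123, -148)
Hw2 = (-2828, -610, -806)
w2·Hw2 = (-225)·(-2828) + (-123)·(-610) + (-148)·(-806) = 830618; w2·w2 = (-225)·(-225) + (-123)·(-123) + (-148)·(-148) = 87658
λ ≈ 830618/87658 = 9.476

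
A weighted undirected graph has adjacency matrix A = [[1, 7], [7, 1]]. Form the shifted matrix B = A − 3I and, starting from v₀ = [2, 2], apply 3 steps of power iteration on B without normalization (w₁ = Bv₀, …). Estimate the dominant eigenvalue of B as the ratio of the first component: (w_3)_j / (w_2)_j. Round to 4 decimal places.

5.0000

B = A − 3I has rows (-2, 7); (7, -2)
w1 = Bv₀ = (10, 10)
w2 = Bw1 = (50, 50)
w3 = Bw2 = (250, 250)
Ratio: 250/50 = 5.0000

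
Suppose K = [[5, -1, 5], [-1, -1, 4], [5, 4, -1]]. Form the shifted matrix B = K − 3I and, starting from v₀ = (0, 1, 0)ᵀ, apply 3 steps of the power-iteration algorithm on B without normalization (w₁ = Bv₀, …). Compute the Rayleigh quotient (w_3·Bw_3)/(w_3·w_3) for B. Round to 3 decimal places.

B = K − 3I has rows (2, -1, 5); (-1, -4, 4); (5, 4, -4)
w1 = Bv₀ = (-1, -4, 4)
w2 = Bw1 = (22, 33, -37)
w3 = Bw2 = (-174, -302, 390)
Bw3 = (1904, 2942, -3638)
w3·Bw3 = -2638600; w3·w3 = 273580; μ ≈ -2638600/273580 = -9.645

-9.645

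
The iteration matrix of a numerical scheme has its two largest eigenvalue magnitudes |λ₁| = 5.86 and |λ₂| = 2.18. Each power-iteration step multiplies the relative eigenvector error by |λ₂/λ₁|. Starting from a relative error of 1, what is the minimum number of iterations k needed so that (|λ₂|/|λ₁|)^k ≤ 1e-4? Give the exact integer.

|λ₂/λ₁| = 2.18/5.86 = 0.37201
Need k ≥ ln(1e-4) / ln(0.37201) = -9.2103 / -0.9888 ≈ 9.314
Smallest integer k satisfying the bound: 10

10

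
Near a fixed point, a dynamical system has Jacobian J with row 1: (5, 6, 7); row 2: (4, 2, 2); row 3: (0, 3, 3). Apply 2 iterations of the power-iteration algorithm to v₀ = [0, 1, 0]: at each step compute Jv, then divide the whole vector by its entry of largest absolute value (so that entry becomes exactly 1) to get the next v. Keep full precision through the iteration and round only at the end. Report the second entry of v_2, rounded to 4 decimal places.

0.5397

Jv0 = (6.00000, 2.00000, 3.00000); divide by 6.00000 → v1 = (1.00000, 0.33333, 0.50000)
Jv1 = (10.50000, 5.66667, 2.50000); divide by 10.50000 → v2 = (1.00000, 0.53968, 0.23810)
Requested entry of v2: 34/63 = 0.5397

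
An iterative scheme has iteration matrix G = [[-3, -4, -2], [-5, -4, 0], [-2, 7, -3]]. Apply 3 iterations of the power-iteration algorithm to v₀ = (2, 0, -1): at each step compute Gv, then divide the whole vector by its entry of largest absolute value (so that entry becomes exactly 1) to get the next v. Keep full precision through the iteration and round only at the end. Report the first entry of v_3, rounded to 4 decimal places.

Gv0 = (-4.00000, -10.00000, -1.00000); divide by -10.00000 → v1 = (0.40000, 1.00000, 0.10000)
Gv1 = (-5.40000, -6.00000, 5.90000); divide by -6.00000 → v2 = (0.90000, 1.00000, -0.98333)
Gv2 = (-4.73333, -8.50000, 8.15000); divide by -8.50000 → v3 = (0.55686, 1.00000, -0.95882)
Requested entry of v3: -284/-510 = 0.5569

0.5569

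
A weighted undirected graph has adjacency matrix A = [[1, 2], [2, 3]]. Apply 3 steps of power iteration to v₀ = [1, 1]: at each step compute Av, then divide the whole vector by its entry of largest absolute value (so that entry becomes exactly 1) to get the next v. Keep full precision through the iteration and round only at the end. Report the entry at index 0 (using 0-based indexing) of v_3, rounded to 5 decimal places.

Av0 = (3.000000, 5.000000); divide by 5.000000 → v1 = (0.600000, 1.000000)
Av1 = (2.600000, 4.200000); divide by 4.200000 → v2 = (0.619048, 1.000000)
Av2 = (2.619048, 4.238095); divide by 4.238095 → v3 = (0.617978, 1.000000)
Requested entry of v3: 55/89 = 0.61798

0.61798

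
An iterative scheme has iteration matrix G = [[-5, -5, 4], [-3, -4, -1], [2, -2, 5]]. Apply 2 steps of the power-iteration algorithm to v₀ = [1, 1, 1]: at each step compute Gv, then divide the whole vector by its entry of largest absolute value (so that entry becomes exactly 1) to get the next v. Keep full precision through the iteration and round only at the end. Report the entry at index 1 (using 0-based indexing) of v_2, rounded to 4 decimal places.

0.5000

Gv0 = (-6.00000, -8.00000, 5.00000); divide by -8.00000 → v1 = (0.75000, 1.00000, -0.62500)
Gv1 = (-11.25000, -5.62500, -3.62500); divide by -11.25000 → v2 = (1.00000, 0.50000, 0.32222)
Requested entry of v2: 45/90 = 0.5000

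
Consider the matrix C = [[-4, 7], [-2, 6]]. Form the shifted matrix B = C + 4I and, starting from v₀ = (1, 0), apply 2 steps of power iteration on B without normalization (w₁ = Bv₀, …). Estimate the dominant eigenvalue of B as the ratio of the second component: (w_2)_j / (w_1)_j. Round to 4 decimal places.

B = C + 4I has rows (0, 7); (-2, 10)
w1 = Bv₀ = (0·1 + 7·0; (-2)·1 + 10·0) = (0, -2)
w2 = Bw1 = (0·0 + 7·(-2); (-2)·0 + 10·(-2)) = (-14, -20)
Ratio: -20/-2 = 10.0000

10.0000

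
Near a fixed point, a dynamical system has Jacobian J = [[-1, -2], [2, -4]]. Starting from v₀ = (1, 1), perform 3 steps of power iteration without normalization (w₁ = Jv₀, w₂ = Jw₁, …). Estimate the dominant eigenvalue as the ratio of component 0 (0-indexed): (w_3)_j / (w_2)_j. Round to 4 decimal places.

w1 = Jv₀ = (-3, -2)
w2 = Jw1 = (7, 2)
w3 = Jw2 = (-11, 6)
Ratio at component: -11 / 7 = -1.5714

-1.5714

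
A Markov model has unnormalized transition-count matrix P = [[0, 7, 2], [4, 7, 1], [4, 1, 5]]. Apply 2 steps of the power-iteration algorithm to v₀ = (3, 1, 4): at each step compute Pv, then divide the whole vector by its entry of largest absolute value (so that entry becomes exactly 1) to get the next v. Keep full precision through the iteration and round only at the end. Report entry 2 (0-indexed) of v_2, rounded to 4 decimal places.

0.9764

Pv0 = (15.00000, 23.00000, 33.00000); divide by 33.00000 → v1 = (0.45455, 0.69697, 1.00000)
Pv1 = (6.87879, 7.69697, 7.51515); divide by 7.69697 → v2 = (0.89370, 1.00000, 0.97638)
Requested entry of v2: 248/254 = 0.9764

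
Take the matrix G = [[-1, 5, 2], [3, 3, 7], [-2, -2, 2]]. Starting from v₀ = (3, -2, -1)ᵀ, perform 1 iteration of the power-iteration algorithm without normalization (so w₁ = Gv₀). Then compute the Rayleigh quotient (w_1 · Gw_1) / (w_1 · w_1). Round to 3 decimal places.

1.615

w1 = Gv₀ = (-15, -4, -4)
Gw1 = (-13, -85, 30)
w1·Gw1 = (-15)·(-13) + (-4)·(-85) + (-4)·30 = 415; w1·w1 = (-15)·(-15) + (-4)·(-4) + (-4)·(-4) = 257
λ ≈ 415/257 = 1.615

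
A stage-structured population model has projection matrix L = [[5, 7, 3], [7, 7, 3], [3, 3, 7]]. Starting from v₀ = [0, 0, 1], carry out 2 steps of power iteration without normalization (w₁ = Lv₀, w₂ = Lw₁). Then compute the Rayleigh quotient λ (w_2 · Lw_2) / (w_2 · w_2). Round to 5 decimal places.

λ ≈ 14.85991

w1 = Lv₀ = (3, 3, 7)
w2 = Lw1 = (57, 63, 67)
Lw2 = (927, 1041, 829)
w2·Lw2 = 57·927 + 63·1041 + 67·829 = 173965; w2·w2 = 57·57 + 63·63 + 67·67 = 11707
λ ≈ 173965/11707 = 14.85991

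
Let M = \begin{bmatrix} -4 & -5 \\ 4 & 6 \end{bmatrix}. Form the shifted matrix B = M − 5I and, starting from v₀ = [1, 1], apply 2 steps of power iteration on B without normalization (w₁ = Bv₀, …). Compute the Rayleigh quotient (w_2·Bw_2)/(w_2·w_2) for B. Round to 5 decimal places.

μ ≈ -6.56593

B = M − 5I has rows (-9, -5); (4, 1)
w1 = Bv₀ = ((-9)·1 + (-5)·1; 4·1 + 1·1) = (-14, 5)
w2 = Bw1 = ((-9)·(-14) + (-5)·5; 4·(-14) + 1·5) = (101, -51)
Bw2 = (-654, 353)
w2·Bw2 = -84057; w2·w2 = 12802; μ ≈ -84057/12802 = -6.56593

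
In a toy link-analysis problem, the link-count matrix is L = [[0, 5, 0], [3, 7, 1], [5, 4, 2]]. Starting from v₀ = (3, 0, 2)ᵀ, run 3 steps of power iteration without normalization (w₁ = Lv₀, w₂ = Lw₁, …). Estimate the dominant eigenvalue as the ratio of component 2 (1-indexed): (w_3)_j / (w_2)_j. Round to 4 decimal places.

λ ≈ 9.5729

w1 = Lv₀ = (0, 11, 19)
w2 = Lw1 = (55, 96, 82)
w3 = Lw2 = (480, 919, 823)
Ratio at component: 919 / 96 = 9.5729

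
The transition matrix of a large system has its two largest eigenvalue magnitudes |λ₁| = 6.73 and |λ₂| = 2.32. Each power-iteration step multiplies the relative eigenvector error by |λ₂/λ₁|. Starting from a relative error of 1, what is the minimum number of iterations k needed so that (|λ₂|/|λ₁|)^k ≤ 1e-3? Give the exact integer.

7

|λ₂/λ₁| = 2.32/6.73 = 0.34473
Need k ≥ ln(1e-3) / ln(0.34473) = -6.9078 / -1.0650 ≈ 6.486
Smallest integer k satisfying the bound: 7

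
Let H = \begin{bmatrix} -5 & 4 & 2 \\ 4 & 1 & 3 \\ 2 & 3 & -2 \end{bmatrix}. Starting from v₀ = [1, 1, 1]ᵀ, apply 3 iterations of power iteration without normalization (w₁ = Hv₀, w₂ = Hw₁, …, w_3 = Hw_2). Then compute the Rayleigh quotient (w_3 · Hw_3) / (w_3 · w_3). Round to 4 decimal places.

w1 = Hv₀ = ((-5)·1 + 4·1 + 2·1; 4·1 + 1·1 + 3·1; 2·1 + 3·1 + (-2)·1) = (1, 8, 3)
w2 = Hw1 = ((-5)·1 + 4·8 + 2·3; 4·1 + 1·8 + 3·3; 2·1 + 3·8 + (-2)·3) = (33, 21, 20)
w3 = Hw2 = (-41, 213, 89)
Hw3 = (1235, 316, 379)
w3·Hw3 = (-41)·1235 + 213·316 + 89·379 = 50404; w3·w3 = (-41)·(-41) + 213·213 + 89·89 = 54971
λ ≈ 50404/54971 = 0.9169

0.9169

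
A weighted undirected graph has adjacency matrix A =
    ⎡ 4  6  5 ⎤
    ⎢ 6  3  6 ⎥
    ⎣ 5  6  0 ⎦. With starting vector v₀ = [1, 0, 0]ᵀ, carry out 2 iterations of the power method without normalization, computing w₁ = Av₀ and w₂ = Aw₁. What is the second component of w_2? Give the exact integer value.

72

w1 = Av₀ = (4·1 + 6·0 + 5·0; 6·1 + 3·0 + 6·0; 5·1 + 6·0 + 0·0) = (4, 6, 5)
w2 = Aw1 = (4·4 + 6·6 + 5·5; 6·4 + 3·6 + 6·5; 5·4 + 6·6 + 0·5) = (77, 72, 56)
The requested component of w2 is 72.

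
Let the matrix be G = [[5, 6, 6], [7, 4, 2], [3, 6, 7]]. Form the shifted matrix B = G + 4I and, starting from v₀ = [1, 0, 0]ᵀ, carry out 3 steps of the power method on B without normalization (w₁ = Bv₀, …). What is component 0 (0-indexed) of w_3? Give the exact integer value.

2631

B = G + 4I has rows (9, 6, 6); (7, 8, 2); (3, 6, 11)
w1 = Bv₀ = (9·1 + 6·0 + 6·0; 7·1 + 8·0 + 2·0; 3·1 + 6·0 + 11·0) = (9, 7, 3)
w2 = Bw1 = (9·9 + 6·7 + 6·3; 7·9 + 8·7 + 2·3; 3·9 + 6·7 + 11·3) = (141, 125, 102)
w3 = Bw2 = (2631, 2191, 2295)
Requested component of w3: 2631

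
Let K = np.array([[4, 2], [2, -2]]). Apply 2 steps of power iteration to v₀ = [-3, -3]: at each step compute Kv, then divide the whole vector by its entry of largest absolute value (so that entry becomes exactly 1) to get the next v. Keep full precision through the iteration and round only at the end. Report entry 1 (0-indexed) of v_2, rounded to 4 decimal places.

0.5000

Kv0 = (-18.00000, 0.00000); divide by -18.00000 → v1 = (1.00000, 0.00000)
Kv1 = (4.00000, 2.00000); divide by 4.00000 → v2 = (1.00000, 0.50000)
Requested entry of v2: -36/-72 = 0.5000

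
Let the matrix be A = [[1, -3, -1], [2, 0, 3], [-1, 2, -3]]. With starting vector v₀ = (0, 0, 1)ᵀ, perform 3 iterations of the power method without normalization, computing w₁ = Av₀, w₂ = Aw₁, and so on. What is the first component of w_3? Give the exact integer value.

w1 = Av₀ = (1·0 + (-3)·0 + (-1)·1; 2·0 + 0·0 + 3·1; (-1)·0 + 2·0 + (-3)·1) = (-1, 3, -3)
w2 = Aw1 = (1·(-1) + (-3)·3 + (-1)·(-3); 2·(-1) + 0·3 + 3·(-3); (-1)·(-1) + 2·3 + (-3)·(-3)) = (-7, -11, 16)
w3 = Aw2 = (10, 34, -63)
The requested component of w3 is 10.

10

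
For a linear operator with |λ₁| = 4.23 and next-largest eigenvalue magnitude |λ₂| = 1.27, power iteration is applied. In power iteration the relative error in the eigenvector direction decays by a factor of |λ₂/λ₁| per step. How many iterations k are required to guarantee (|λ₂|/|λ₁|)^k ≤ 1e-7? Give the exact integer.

14

|λ₂/λ₁| = 1.27/4.23 = 0.30024
Need k ≥ ln(1e-7) / ln(0.30024) = -16.1181 / -1.2032 ≈ 13.396
Smallest integer k satisfying the bound: 14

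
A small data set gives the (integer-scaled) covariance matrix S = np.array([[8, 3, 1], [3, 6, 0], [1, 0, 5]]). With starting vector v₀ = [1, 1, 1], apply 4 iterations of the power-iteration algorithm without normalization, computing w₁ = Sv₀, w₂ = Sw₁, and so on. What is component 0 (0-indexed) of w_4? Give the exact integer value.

13872

w1 = Sv₀ = (12, 9, 6)
w2 = Sw1 = (129, 90, 42)
w3 = Sw2 = (1344, 927, 339)
w4 = Sw3 = (13872, 9594, 3039)
The requested component of w4 is 13872.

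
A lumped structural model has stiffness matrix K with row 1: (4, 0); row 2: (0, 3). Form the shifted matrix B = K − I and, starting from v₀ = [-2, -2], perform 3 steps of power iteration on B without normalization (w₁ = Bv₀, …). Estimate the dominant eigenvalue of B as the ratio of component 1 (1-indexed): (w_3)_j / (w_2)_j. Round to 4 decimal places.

B = K − I has rows (3, 0); (0, 2)
w1 = Bv₀ = (-6, -4)
w2 = Bw1 = (-18, -8)
w3 = Bw2 = (-54, -16)
Ratio: -54/-18 = 3.0000

3.0000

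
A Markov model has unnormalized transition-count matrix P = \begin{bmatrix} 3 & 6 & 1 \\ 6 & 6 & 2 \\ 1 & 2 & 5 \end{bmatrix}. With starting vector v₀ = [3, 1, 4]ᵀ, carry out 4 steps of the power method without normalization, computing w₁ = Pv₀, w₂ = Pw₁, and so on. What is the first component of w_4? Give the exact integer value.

36700

w1 = Pv₀ = (19, 32, 25)
w2 = Pw1 = (274, 356, 208)
w3 = Pw2 = (3166, 4196, 2026)
w4 = Pw3 = (36700, 48224, 21688)
The requested component of w4 is 36700.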